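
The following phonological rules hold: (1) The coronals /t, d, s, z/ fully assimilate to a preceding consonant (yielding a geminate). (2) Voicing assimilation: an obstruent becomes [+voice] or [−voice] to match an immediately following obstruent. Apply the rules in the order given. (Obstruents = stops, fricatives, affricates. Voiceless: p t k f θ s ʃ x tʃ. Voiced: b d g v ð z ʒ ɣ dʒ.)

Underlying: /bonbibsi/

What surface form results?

Rule 1: /s/ after /b/ → [b] (total assimilation)
After rule 1: bonbibbi
Rule 2: no segment meets the rule's conditions; no change.

[bonbibbi]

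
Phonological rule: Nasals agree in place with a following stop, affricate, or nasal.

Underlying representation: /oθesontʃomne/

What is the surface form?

/n/ before /tʃ/ (palatal) → [ɲ]
/m/ before /n/ (alveolar) → [n]

[oθesoɲtʃonne]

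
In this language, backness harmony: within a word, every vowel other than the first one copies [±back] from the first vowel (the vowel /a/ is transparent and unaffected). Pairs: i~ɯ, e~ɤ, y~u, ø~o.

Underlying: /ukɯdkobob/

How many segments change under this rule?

No segment meets the rule's conditions.

0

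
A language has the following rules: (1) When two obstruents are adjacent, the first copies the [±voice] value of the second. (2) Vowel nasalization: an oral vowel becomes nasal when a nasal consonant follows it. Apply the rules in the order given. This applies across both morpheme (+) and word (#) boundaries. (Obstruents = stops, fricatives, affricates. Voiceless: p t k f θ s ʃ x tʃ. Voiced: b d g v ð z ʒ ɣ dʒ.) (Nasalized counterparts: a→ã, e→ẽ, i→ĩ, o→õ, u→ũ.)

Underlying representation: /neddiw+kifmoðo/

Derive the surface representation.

Rule 1: no segment meets the rule's conditions; no change.
After rule 1: neddiw+kifmoðo
Rule 2: no segment meets the rule's conditions; no change.

[neddiw+kifmoðo]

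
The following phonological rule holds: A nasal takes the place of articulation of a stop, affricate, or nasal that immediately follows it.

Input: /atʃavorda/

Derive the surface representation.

no segment meets the rule's conditions; no change.

[atʃavorda]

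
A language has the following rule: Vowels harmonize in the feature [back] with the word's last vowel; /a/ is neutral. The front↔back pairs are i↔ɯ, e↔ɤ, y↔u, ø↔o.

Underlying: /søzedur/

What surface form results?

/ø/ harmonizes with /u/ ([+back]) → [o]
/e/ harmonizes with /u/ ([+back]) → [ɤ]

[sozɤdur]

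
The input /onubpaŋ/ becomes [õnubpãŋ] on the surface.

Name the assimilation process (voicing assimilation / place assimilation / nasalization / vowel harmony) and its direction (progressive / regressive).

nasalization, regressive

/o/→[õ] /a/→[ã].
Each target copies a feature from the following segment, so the direction is regressive.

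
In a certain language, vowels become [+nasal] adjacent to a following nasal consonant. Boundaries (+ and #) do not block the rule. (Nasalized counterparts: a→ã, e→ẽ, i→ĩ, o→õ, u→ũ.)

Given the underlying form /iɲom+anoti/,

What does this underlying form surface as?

[ĩɲõm+ãnoti]

/i/ before nasal /ɲ/ → [ĩ]
/o/ before nasal /m/ → [õ]
/a/ before nasal /n/ → [ã]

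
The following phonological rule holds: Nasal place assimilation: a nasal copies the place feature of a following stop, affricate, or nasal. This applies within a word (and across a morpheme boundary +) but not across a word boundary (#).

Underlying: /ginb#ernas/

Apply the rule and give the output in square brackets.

/n/ before /b/ (labial) → [m]

[gimb#ernas]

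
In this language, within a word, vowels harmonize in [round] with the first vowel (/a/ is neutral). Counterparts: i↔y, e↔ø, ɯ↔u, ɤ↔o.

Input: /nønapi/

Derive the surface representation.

[nønapy]

/i/ harmonizes with /ø/ ([+round]) → [y]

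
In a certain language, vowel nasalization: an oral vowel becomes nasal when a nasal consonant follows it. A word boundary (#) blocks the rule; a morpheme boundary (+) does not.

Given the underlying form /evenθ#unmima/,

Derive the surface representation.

/e/ before nasal /n/ → [ẽ]
/u/ before nasal /n/ → [ũ]
/i/ before nasal /m/ → [ĩ]

[evẽnθ#ũnmĩma]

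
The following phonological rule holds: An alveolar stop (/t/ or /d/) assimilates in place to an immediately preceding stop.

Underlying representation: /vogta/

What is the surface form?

/t/ after /g/ (velar) → [k]

[vogka]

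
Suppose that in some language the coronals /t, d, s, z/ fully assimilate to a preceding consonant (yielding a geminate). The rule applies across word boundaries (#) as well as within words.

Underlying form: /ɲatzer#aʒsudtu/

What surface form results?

[ɲatter#aʒʒuddu]

/z/ after /t/ → [t] (total assimilation)
/s/ after /ʒ/ → [ʒ] (total assimilation)
/t/ after /d/ → [d] (total assimilation)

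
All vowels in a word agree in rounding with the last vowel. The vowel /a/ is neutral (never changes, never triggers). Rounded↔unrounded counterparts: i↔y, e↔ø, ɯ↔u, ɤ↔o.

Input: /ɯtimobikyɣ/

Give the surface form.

/ɯ/ harmonizes with /y/ ([+round]) → [u]
/i/ harmonizes with /y/ ([+round]) → [y]
/i/ harmonizes with /y/ ([+round]) → [y]

[utymobykyɣ]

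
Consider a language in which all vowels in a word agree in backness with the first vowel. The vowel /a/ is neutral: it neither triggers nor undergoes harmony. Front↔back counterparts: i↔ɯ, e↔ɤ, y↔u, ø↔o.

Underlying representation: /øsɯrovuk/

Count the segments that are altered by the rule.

/ɯ/ harmonizes with /ø/ ([-back]) → [i]
/o/ harmonizes with /ø/ ([-back]) → [ø]
/u/ harmonizes with /ø/ ([-back]) → [y]
3 segments change.

3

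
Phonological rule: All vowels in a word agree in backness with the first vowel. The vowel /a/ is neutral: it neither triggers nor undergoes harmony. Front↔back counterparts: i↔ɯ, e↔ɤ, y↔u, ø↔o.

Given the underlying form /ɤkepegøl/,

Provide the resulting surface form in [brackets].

/e/ harmonizes with /ɤ/ ([+back]) → [ɤ]
/e/ harmonizes with /ɤ/ ([+back]) → [ɤ]
/ø/ harmonizes with /ɤ/ ([+back]) → [o]

[ɤkɤpɤgol]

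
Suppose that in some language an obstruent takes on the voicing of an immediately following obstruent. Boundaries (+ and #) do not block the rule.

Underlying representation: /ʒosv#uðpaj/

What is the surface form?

/s/ before /v/ (voiced) → [z]
/ð/ before /p/ (voiceless) → [θ]

[ʒozv#uθpaj]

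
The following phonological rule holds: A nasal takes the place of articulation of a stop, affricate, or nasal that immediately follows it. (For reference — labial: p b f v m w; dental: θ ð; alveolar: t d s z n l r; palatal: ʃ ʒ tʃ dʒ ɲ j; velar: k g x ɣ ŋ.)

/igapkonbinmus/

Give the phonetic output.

[igapkombimmus]

/n/ before /b/ (labial) → [m]
/n/ before /m/ (labial) → [m]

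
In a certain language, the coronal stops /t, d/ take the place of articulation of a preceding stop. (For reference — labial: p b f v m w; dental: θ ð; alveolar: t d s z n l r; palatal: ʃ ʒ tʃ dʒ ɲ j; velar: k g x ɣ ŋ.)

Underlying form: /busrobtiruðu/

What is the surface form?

/t/ after /b/ (labial) → [p]

[busrobpiruðu]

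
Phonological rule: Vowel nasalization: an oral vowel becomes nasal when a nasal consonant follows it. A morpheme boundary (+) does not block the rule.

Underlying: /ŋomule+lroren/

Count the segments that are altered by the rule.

2

/o/ before nasal /m/ → [õ]
/e/ before nasal /n/ → [ẽ]
2 segments change.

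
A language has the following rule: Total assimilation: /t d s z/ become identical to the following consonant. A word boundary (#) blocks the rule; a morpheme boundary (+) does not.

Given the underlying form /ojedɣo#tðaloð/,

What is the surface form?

[ojeɣɣo#ððaloð]

/d/ before /ɣ/ → [ɣ] (total assimilation)
/t/ before /ð/ → [ð] (total assimilation)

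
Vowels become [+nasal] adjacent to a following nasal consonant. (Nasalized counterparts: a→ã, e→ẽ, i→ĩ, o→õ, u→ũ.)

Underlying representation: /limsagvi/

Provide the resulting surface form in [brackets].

/i/ before nasal /m/ → [ĩ]

[lĩmsagvi]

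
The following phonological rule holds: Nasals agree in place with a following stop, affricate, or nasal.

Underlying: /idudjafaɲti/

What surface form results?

[idudjafanti]

/ɲ/ before /t/ (alveolar) → [n]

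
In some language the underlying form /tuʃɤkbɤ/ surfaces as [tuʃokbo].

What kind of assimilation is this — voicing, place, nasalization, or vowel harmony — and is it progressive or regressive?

/ɤ/→[o] /ɤ/→[o].
Vowels agree with the first vowel, so the harmony is progressive.

vowel harmony, progressive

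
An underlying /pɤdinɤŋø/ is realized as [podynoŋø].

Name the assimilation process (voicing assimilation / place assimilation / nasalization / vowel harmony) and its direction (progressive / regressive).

/ɤ/→[o] /i/→[y] /ɤ/→[o].
Vowels agree with the last vowel, so the harmony is regressive.

vowel harmony, regressive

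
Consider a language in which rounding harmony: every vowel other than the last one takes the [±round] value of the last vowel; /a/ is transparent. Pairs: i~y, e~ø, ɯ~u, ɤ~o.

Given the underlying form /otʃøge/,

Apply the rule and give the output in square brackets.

/o/ harmonizes with /e/ ([-round]) → [ɤ]
/ø/ harmonizes with /e/ ([-round]) → [e]

[ɤtʃege]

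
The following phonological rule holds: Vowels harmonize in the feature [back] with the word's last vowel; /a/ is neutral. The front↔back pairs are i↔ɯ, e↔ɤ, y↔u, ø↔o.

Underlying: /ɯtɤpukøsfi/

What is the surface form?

[itepykøsfi]

/ɯ/ harmonizes with /i/ ([-back]) → [i]
/ɤ/ harmonizes with /i/ ([-back]) → [e]
/u/ harmonizes with /i/ ([-back]) → [y]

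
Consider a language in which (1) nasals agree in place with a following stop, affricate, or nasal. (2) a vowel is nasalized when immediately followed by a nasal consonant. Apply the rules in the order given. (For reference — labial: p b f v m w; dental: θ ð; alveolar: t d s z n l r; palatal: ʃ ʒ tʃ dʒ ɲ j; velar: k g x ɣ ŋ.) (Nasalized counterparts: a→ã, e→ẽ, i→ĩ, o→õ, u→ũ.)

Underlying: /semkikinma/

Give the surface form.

Rule 1: /m/ before /k/ (velar) → [ŋ]
Rule 1: /n/ before /m/ (labial) → [m]
After rule 1: seŋkikimma
Rule 2: /e/ before nasal /ŋ/ → [ẽ]
Rule 2: /i/ before nasal /m/ → [ĩ]

[sẽŋkikĩmma]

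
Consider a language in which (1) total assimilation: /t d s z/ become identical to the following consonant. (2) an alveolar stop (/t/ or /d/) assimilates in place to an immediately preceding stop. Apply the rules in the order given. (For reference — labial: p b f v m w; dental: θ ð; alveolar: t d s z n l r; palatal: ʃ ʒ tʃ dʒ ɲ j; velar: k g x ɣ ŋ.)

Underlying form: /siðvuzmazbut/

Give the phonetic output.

Rule 1: /z/ before /m/ → [m] (total assimilation)
Rule 1: /z/ before /b/ → [b] (total assimilation)
After rule 1: siðvummabbut
Rule 2: no segment meets the rule's conditions; no change.

[siðvummabbut]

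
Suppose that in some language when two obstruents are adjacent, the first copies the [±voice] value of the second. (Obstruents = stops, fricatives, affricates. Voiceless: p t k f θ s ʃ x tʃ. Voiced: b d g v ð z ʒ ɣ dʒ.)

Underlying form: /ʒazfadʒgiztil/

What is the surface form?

/z/ before /f/ (voiceless) → [s]
/z/ before /t/ (voiceless) → [s]

[ʒasfadʒgistil]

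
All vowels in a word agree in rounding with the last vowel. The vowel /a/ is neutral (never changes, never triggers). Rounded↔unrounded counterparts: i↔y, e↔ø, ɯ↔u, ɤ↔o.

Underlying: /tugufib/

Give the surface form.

[tɯgɯfib]

/u/ harmonizes with /i/ ([-round]) → [ɯ]
/u/ harmonizes with /i/ ([-round]) → [ɯ]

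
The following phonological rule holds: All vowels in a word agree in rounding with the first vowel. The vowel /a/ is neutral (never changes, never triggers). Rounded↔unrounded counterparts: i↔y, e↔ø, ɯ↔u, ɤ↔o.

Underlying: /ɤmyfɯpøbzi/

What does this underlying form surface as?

[ɤmifɯpebzi]

/y/ harmonizes with /ɤ/ ([-round]) → [i]
/ø/ harmonizes with /ɤ/ ([-round]) → [e]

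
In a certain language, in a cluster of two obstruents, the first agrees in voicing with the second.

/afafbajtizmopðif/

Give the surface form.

[afavbajtizmobðif]

/f/ before /b/ (voiced) → [v]
/p/ before /ð/ (voiced) → [b]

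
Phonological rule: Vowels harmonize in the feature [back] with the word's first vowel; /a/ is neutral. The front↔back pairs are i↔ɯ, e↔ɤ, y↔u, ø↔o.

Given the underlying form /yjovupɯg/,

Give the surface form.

/o/ harmonizes with /y/ ([-back]) → [ø]
/u/ harmonizes with /y/ ([-back]) → [y]
/ɯ/ harmonizes with /y/ ([-back]) → [i]

[yjøvypig]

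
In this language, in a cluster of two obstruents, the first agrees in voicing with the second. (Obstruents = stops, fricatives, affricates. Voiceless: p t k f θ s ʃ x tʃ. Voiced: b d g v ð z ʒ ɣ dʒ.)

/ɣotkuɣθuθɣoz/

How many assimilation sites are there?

2

/ɣ/ before /θ/ (voiceless) → [x]
/θ/ before /ɣ/ (voiced) → [ð]
2 segments change.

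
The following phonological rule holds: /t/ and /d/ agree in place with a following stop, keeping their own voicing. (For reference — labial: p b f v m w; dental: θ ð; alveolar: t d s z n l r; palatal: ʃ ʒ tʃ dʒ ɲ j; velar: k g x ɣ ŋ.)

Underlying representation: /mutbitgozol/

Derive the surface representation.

/t/ before /b/ (labial) → [p]
/t/ before /g/ (velar) → [k]

[mupbikgozol]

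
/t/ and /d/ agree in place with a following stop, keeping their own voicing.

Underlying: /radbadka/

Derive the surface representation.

[rabbagka]

/d/ before /b/ (labial) → [b]
/d/ before /k/ (velar) → [g]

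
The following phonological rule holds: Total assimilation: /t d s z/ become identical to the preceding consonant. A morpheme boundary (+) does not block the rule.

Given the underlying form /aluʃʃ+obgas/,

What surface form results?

no segment meets the rule's conditions; no change.

[aluʃʃ+obgas]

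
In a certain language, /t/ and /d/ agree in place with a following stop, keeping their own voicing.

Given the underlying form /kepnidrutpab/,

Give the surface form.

[kepnidruppab]

/t/ before /p/ (labial) → [p]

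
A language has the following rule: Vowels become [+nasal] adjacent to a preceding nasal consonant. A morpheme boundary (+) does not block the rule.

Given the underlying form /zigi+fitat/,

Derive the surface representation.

[zigi+fitat]

no segment meets the rule's conditions; no change.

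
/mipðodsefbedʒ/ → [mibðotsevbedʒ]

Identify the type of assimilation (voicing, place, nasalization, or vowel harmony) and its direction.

voicing assimilation, regressive

/p/→[b] /d/→[t] /f/→[v].
Each target copies a feature from the following segment, so the direction is regressive.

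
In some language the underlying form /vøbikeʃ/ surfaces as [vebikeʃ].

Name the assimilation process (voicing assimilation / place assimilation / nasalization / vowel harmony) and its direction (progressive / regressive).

/ø/→[e].
Vowels agree with the last vowel, so the harmony is regressive.

vowel harmony, regressive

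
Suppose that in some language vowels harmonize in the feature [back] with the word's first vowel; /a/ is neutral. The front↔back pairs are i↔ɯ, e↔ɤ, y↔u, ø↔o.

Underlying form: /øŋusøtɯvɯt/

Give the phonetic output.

[øŋysøtivit]

/u/ harmonizes with /ø/ ([-back]) → [y]
/ɯ/ harmonizes with /ø/ ([-back]) → [i]
/ɯ/ harmonizes with /ø/ ([-back]) → [i]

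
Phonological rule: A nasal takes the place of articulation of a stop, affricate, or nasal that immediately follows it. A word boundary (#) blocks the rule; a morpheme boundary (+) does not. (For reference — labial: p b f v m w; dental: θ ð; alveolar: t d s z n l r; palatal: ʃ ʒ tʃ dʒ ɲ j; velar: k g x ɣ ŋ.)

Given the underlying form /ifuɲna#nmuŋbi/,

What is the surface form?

/ɲ/ before /n/ (alveolar) → [n]
/n/ before /m/ (labial) → [m]
/ŋ/ before /b/ (labial) → [m]

[ifunna#mmumbi]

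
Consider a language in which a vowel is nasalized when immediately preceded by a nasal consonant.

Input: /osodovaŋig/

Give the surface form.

[osodovaŋĩg]

/i/ after nasal /ŋ/ → [ĩ]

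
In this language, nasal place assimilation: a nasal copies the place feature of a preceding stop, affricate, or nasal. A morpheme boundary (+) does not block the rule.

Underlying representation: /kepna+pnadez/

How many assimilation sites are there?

2

/n/ after /p/ (labial) → [m]
/n/ after /p/ (labial) → [m]
2 segments change.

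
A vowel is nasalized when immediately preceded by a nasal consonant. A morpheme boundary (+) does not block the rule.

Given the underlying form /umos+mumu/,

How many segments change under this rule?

3

/o/ after nasal /m/ → [õ]
/u/ after nasal /m/ → [ũ]
/u/ after nasal /m/ → [ũ]
3 segments change.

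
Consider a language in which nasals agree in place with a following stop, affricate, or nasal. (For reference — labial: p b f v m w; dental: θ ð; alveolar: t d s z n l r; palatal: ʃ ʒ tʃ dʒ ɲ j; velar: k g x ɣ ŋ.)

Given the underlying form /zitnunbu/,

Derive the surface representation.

[zitnumbu]

/n/ before /b/ (labial) → [m]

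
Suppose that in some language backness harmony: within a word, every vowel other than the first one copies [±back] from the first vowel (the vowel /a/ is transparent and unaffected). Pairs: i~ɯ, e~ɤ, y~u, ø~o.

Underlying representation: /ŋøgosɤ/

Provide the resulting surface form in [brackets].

[ŋøgøse]

/o/ harmonizes with /ø/ ([-back]) → [ø]
/ɤ/ harmonizes with /ø/ ([-back]) → [e]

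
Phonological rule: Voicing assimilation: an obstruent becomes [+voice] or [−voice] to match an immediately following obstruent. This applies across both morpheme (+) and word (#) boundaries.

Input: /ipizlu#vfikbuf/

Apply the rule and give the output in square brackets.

/v/ before /f/ (voiceless) → [f]
/k/ before /b/ (voiced) → [g]

[ipizlu#ffigbuf]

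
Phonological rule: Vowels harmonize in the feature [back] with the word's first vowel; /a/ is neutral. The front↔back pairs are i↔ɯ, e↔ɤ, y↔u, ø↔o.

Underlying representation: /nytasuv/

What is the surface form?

[nytasyv]

/u/ harmonizes with /y/ ([-back]) → [y]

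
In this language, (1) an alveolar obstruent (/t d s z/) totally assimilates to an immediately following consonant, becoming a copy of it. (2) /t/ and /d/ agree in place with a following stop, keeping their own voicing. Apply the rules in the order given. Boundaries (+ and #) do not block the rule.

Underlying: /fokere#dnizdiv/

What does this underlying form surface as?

[fokere#nniddiv]

Rule 1: /d/ before /n/ → [n] (total assimilation)
Rule 1: /z/ before /d/ → [d] (total assimilation)
After rule 1: fokere#nniddiv
Rule 2: no segment meets the rule's conditions; no change.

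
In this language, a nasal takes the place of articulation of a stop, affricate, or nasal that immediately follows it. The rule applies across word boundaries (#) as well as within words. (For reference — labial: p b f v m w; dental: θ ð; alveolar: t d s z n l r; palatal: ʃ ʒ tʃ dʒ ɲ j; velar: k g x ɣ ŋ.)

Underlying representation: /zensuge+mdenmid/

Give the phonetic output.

/m/ before /d/ (alveolar) → [n]
/n/ before /m/ (labial) → [m]

[zensuge+ndemmid]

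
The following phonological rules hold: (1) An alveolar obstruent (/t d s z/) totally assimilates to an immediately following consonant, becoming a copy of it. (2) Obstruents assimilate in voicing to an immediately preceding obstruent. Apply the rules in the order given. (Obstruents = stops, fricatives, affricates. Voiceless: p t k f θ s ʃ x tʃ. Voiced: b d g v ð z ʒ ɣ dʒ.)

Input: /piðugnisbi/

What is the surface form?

[piðugnibbi]

Rule 1: /s/ before /b/ → [b] (total assimilation)
After rule 1: piðugnibbi
Rule 2: no segment meets the rule's conditions; no change.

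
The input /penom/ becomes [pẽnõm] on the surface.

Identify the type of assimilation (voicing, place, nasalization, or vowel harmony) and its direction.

nasalization, regressive

/e/→[ẽ] /o/→[õ].
Each target copies a feature from the following segment, so the direction is regressive.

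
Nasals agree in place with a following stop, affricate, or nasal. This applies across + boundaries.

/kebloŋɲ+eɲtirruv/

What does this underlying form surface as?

/ŋ/ before /ɲ/ (palatal) → [ɲ]
/ɲ/ before /t/ (alveolar) → [n]

[kebloɲɲ+entirruv]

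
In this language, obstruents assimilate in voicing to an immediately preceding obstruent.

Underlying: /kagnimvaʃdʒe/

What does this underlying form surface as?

/dʒ/ after /ʃ/ (voiceless) → [tʃ]

[kagnimvaʃtʃe]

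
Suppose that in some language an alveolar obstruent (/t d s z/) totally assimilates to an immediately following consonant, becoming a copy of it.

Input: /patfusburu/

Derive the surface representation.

[paffubburu]

/t/ before /f/ → [f] (total assimilation)
/s/ before /b/ → [b] (total assimilation)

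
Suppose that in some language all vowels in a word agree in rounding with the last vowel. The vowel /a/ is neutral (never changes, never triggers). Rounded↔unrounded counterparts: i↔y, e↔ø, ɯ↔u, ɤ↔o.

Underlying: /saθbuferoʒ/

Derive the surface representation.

/e/ harmonizes with /o/ ([+round]) → [ø]

[saθbuføroʒ]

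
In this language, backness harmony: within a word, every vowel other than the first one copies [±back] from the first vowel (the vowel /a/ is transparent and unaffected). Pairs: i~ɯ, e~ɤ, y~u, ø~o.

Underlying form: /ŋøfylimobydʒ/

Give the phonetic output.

/o/ harmonizes with /ø/ ([-back]) → [ø]

[ŋøfylimøbydʒ]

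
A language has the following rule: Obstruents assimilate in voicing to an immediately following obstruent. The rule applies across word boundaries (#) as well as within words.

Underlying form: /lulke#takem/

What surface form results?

[lulke#takem]

no segment meets the rule's conditions; no change.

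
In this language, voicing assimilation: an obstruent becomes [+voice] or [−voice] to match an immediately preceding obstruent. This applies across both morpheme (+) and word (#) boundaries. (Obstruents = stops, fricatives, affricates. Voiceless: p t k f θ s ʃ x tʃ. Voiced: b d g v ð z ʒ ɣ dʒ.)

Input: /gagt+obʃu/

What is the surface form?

[gagd+obʒu]

/t/ after /g/ (voiced) → [d]
/ʃ/ after /b/ (voiced) → [ʒ]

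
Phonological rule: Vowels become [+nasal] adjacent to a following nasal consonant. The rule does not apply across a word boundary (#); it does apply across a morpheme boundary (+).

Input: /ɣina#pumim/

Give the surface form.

/i/ before nasal /n/ → [ĩ]
/u/ before nasal /m/ → [ũ]
/i/ before nasal /m/ → [ĩ]

[ɣĩna#pũmĩm]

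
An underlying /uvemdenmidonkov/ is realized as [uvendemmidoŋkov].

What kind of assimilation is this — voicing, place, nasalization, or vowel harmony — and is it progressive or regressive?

/m/→[n] /n/→[m] /n/→[ŋ].
Each target copies a feature from the following segment, so the direction is regressive.

place assimilation, regressive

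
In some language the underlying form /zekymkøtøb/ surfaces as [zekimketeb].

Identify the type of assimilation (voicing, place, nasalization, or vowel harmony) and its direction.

vowel harmony, progressive

/y/→[i] /ø/→[e] /ø/→[e].
Vowels agree with the first vowel, so the harmony is progressive.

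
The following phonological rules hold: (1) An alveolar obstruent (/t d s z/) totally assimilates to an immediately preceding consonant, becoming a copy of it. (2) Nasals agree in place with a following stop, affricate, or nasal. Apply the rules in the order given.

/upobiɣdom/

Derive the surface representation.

Rule 1: /d/ after /ɣ/ → [ɣ] (total assimilation)
After rule 1: upobiɣɣom
Rule 2: no segment meets the rule's conditions; no change.

[upobiɣɣom]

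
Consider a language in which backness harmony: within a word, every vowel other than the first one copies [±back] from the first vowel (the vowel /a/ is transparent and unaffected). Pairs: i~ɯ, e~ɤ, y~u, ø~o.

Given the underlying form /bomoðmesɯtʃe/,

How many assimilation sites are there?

2

/e/ harmonizes with /o/ ([+back]) → [ɤ]
/e/ harmonizes with /o/ ([+back]) → [ɤ]
2 segments change.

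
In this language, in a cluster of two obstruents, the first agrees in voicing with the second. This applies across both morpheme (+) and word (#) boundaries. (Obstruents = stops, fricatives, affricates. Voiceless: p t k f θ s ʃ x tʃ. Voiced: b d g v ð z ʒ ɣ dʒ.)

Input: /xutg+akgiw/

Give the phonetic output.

/t/ before /g/ (voiced) → [d]
/k/ before /g/ (voiced) → [g]

[xudg+aggiw]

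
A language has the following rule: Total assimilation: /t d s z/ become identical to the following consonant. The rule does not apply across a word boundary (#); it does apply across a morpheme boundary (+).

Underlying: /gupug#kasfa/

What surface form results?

/s/ before /f/ → [f] (total assimilation)

[gupug#kaffa]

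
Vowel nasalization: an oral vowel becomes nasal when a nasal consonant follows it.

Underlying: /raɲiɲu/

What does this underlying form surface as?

/a/ before nasal /ɲ/ → [ã]
/i/ before nasal /ɲ/ → [ĩ]

[rãɲĩɲu]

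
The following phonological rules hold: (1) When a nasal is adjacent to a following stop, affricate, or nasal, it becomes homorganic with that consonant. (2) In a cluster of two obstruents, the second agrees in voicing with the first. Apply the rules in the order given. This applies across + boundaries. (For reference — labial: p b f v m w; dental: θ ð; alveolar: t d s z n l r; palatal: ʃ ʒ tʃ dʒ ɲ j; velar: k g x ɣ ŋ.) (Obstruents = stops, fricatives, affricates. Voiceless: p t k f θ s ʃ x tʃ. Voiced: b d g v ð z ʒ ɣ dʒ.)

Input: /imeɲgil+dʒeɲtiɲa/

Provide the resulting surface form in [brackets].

[imeŋgil+dʒentiɲa]

Rule 1: /ɲ/ before /g/ (velar) → [ŋ]
Rule 1: /ɲ/ before /t/ (alveolar) → [n]
After rule 1: imeŋgil+dʒentiɲa
Rule 2: no segment meets the rule's conditions; no change.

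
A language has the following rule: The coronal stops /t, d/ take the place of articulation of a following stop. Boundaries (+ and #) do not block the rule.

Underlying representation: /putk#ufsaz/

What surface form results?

/t/ before /k/ (velar) → [k]

[pukk#ufsaz]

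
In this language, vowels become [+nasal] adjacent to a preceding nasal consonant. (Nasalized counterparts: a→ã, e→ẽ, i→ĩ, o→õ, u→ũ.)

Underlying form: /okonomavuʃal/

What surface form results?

/o/ after nasal /n/ → [õ]
/a/ after nasal /m/ → [ã]

[okonõmãvuʃal]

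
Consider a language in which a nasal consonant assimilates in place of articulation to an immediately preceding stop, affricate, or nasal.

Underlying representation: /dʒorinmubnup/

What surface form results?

/m/ after /n/ (alveolar) → [n]
/n/ after /b/ (labial) → [m]

[dʒorinnubmup]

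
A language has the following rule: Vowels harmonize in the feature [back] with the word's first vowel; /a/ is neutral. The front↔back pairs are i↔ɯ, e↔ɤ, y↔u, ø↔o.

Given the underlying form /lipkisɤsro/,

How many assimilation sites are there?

/ɤ/ harmonizes with /i/ ([-back]) → [e]
/o/ harmonizes with /i/ ([-back]) → [ø]
2 segments change.

2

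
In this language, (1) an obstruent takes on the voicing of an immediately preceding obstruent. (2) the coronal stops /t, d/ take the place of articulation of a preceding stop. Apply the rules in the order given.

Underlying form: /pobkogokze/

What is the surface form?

Rule 1: /k/ after /b/ (voiced) → [g]
Rule 1: /z/ after /k/ (voiceless) → [s]
After rule 1: pobgogokse
Rule 2: no segment meets the rule's conditions; no change.

[pobgogokse]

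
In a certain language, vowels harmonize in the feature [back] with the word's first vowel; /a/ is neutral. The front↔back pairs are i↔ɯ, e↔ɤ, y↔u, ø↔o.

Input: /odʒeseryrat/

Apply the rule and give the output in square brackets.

/e/ harmonizes with /o/ ([+back]) → [ɤ]
/e/ harmonizes with /o/ ([+back]) → [ɤ]
/y/ harmonizes with /o/ ([+back]) → [u]

[odʒɤsɤrurat]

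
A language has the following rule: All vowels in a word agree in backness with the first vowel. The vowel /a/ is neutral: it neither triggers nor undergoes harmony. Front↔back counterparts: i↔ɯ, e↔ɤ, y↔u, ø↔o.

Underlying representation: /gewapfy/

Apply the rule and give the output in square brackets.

[gewapfy]

no segment meets the rule's conditions; no change.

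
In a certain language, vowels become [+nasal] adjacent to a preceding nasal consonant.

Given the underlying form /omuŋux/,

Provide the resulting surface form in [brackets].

/u/ after nasal /m/ → [ũ]
/u/ after nasal /ŋ/ → [ũ]

[omũŋũx]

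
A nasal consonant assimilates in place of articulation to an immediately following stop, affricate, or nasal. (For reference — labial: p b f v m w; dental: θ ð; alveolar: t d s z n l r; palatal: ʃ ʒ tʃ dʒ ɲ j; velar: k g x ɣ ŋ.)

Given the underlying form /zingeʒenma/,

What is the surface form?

/n/ before /g/ (velar) → [ŋ]
/n/ before /m/ (labial) → [m]

[ziŋgeʒemma]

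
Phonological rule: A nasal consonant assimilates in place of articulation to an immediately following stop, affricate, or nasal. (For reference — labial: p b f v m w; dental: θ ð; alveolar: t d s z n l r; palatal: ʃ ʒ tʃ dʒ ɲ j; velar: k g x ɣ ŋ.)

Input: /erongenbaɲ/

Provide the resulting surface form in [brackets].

[eroŋgembaɲ]

/n/ before /g/ (velar) → [ŋ]
/n/ before /b/ (labial) → [m]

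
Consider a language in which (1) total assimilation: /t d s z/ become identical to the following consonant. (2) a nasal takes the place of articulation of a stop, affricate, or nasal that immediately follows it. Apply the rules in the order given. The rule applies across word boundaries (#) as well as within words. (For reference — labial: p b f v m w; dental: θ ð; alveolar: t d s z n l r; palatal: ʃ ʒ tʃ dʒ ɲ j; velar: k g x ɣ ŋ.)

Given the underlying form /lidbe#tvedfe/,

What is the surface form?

[libbe#vveffe]

Rule 1: /d/ before /b/ → [b] (total assimilation)
Rule 1: /t/ before /v/ → [v] (total assimilation)
Rule 1: /d/ before /f/ → [f] (total assimilation)
After rule 1: libbe#vveffe
Rule 2: no segment meets the rule's conditions; no change.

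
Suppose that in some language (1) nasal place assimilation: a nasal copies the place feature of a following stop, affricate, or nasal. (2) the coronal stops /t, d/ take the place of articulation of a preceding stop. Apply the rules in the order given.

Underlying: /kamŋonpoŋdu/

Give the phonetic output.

Rule 1: /m/ before /ŋ/ (velar) → [ŋ]
Rule 1: /n/ before /p/ (labial) → [m]
Rule 1: /ŋ/ before /d/ (alveolar) → [n]
After rule 1: kaŋŋompondu
Rule 2: no segment meets the rule's conditions; no change.

[kaŋŋompondu]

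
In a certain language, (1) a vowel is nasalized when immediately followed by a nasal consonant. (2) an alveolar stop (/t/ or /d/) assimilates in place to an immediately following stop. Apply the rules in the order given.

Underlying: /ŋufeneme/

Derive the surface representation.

[ŋufẽnẽme]

Rule 1: /e/ before nasal /n/ → [ẽ]
Rule 1: /e/ before nasal /m/ → [ẽ]
After rule 1: ŋufẽnẽme
Rule 2: no segment meets the rule's conditions; no change.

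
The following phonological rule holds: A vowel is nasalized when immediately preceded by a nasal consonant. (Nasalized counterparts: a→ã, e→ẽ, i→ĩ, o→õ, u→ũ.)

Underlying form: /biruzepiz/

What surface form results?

[biruzepiz]

no segment meets the rule's conditions; no change.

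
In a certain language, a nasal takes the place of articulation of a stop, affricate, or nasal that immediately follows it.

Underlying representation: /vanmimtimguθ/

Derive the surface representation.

[vammintiŋguθ]

/n/ before /m/ (labial) → [m]
/m/ before /t/ (alveolar) → [n]
/m/ before /g/ (velar) → [ŋ]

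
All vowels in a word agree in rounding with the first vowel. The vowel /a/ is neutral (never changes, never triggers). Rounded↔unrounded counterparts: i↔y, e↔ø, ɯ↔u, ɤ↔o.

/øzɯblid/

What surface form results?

/ɯ/ harmonizes with /ø/ ([+round]) → [u]
/i/ harmonizes with /ø/ ([+round]) → [y]

[øzublyd]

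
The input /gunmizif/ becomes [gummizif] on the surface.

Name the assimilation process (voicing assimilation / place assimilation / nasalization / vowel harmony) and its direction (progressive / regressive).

/n/→[m].
Each target copies a feature from the following segment, so the direction is regressive.

place assimilation, regressive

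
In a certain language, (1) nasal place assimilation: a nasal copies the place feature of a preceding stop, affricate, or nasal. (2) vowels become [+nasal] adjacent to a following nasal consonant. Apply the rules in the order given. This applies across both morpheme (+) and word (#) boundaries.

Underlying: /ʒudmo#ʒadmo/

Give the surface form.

[ʒudno#ʒadno]

Rule 1: /m/ after /d/ (alveolar) → [n]
Rule 1: /m/ after /d/ (alveolar) → [n]
After rule 1: ʒudno#ʒadno
Rule 2: no segment meets the rule's conditions; no change.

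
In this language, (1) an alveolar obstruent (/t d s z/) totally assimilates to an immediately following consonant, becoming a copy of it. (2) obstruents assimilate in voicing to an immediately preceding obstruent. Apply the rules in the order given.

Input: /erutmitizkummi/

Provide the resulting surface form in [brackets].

Rule 1: /t/ before /m/ → [m] (total assimilation)
Rule 1: /z/ before /k/ → [k] (total assimilation)
After rule 1: erummitikkummi
Rule 2: no segment meets the rule's conditions; no change.

[erummitikkummi]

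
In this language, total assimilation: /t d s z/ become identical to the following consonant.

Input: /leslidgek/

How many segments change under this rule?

2

/s/ before /l/ → [l] (total assimilation)
/d/ before /g/ → [g] (total assimilation)
2 segments change.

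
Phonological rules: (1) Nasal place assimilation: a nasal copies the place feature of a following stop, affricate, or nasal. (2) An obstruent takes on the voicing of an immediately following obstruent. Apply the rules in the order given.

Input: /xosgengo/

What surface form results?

[xozgeŋgo]

Rule 1: /n/ before /g/ (velar) → [ŋ]
After rule 1: xosgeŋgo
Rule 2: /s/ before /g/ (voiced) → [z]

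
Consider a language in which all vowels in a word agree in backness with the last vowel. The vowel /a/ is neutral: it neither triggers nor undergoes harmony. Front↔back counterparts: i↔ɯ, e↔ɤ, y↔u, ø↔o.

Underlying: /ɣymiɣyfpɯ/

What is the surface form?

/y/ harmonizes with /ɯ/ ([+back]) → [u]
/i/ harmonizes with /ɯ/ ([+back]) → [ɯ]
/y/ harmonizes with /ɯ/ ([+back]) → [u]

[ɣumɯɣufpɯ]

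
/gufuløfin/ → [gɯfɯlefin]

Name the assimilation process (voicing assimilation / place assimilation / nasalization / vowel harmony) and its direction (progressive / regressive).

vowel harmony, regressive

/u/→[ɯ] /u/→[ɯ] /ø/→[e].
Vowels agree with the last vowel, so the harmony is regressive.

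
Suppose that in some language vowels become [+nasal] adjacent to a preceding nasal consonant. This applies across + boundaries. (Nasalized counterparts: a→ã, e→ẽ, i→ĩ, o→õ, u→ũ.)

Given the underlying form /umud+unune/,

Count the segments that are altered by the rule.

3

/u/ after nasal /m/ → [ũ]
/u/ after nasal /n/ → [ũ]
/e/ after nasal /n/ → [ẽ]
3 segments change.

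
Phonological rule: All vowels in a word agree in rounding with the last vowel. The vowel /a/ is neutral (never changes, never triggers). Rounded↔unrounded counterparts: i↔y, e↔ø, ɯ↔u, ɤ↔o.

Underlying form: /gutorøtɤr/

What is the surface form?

/u/ harmonizes with /ɤ/ ([-round]) → [ɯ]
/o/ harmonizes with /ɤ/ ([-round]) → [ɤ]
/ø/ harmonizes with /ɤ/ ([-round]) → [e]

[gɯtɤretɤr]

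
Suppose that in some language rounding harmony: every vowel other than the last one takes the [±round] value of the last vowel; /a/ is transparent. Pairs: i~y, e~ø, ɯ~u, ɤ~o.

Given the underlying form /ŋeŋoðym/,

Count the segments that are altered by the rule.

1

/e/ harmonizes with /y/ ([+round]) → [ø]
1 segment changes.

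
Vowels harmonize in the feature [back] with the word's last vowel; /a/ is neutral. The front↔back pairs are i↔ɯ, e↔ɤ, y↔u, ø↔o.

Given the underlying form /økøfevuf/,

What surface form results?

/ø/ harmonizes with /u/ ([+back]) → [o]
/ø/ harmonizes with /u/ ([+back]) → [o]
/e/ harmonizes with /u/ ([+back]) → [ɤ]

[okofɤvuf]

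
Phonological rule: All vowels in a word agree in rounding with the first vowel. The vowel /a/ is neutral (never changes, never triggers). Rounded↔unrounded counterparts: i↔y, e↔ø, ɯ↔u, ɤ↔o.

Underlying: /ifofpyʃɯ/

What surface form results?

[ifɤfpiʃɯ]

/o/ harmonizes with /i/ ([-round]) → [ɤ]
/y/ harmonizes with /i/ ([-round]) → [i]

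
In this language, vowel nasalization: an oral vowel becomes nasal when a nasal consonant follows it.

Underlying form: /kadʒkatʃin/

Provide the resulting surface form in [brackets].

/i/ before nasal /n/ → [ĩ]

[kadʒkatʃĩn]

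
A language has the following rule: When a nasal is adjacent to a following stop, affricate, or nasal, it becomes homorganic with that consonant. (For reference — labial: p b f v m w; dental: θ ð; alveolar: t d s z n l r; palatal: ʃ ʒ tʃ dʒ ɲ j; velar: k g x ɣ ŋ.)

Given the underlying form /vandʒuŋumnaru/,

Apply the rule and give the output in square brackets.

[vaɲdʒuŋunnaru]

/n/ before /dʒ/ (palatal) → [ɲ]
/m/ before /n/ (alveolar) → [n]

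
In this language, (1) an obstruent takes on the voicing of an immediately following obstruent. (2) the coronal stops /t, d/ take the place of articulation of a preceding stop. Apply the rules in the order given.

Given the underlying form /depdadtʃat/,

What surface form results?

[debbattʃat]

Rule 1: /p/ before /d/ (voiced) → [b]
Rule 1: /d/ before /tʃ/ (voiceless) → [t]
After rule 1: debdattʃat
Rule 2: /d/ after /b/ (labial) → [b]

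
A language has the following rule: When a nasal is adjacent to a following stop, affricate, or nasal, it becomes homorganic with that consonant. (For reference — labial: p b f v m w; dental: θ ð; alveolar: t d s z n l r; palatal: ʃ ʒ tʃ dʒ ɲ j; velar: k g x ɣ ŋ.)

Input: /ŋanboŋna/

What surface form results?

/n/ before /b/ (labial) → [m]
/ŋ/ before /n/ (alveolar) → [n]

[ŋambonna]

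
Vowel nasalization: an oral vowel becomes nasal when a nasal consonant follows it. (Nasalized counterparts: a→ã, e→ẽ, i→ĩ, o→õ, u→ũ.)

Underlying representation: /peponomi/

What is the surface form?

[pepõnõmi]

/o/ before nasal /n/ → [õ]
/o/ before nasal /m/ → [õ]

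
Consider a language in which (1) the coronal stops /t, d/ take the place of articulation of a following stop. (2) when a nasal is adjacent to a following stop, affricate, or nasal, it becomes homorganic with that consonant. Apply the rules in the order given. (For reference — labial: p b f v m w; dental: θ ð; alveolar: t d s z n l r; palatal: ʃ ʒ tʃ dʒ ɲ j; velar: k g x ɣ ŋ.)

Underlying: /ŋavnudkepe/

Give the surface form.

Rule 1: /d/ before /k/ (velar) → [g]
After rule 1: ŋavnugkepe
Rule 2: no segment meets the rule's conditions; no change.

[ŋavnugkepe]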